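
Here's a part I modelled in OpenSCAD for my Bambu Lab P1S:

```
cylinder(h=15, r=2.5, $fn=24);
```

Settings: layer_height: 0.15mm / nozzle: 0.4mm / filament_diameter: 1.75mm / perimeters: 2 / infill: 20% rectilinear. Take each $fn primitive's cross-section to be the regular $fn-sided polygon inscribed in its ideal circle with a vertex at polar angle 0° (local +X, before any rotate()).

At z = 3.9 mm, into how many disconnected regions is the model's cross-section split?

1

At z = 3.9 mm: the cylinder: section is a regular 24-gon, circumradius r=2.5. The result has 1 disconnected region.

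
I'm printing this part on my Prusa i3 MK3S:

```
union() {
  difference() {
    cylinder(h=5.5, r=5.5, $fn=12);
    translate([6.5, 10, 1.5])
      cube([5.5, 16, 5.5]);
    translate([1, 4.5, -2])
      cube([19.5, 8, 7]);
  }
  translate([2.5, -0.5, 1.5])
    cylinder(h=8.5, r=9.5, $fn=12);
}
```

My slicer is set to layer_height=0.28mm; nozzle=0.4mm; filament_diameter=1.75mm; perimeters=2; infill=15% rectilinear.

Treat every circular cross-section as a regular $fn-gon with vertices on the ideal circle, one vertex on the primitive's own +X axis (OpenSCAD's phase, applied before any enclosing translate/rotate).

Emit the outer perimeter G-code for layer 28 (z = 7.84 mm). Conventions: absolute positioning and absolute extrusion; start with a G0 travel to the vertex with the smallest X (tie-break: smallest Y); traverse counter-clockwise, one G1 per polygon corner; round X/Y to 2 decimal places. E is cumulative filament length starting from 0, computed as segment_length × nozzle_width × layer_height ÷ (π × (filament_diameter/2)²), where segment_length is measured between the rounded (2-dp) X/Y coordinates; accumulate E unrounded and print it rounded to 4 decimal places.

At z = 7.84 mm: the cylinder does not reach this height (z outside [0, 5.5]); the cube at (6.5, 10) is absent (z outside [1.5, 7]); the cube at (1, 4.5) does not reach this height (z outside [-2, 5]); Taking the first minus the rest: the first operand is absent here, so nothing remains; the r=9.5 cylinder at (2.5, -0.5) gives a regular 12-gon of circumradius 9.5 (constant along its height); Combining (union): only the r=9.5 cylinder at (2.5, -0.5) is present, so the union is just that shape — 1 connected region. The outline is a single polygon with 12 vertices. Extrusion per mm of travel: 0.4 × 0.28 / (π × 0.875²) = 0.046564. Accumulating E over each segment gives final E = 2.7482.

G0 X-7.00 Y-0.50 Z7.84
G1 X-5.73 Y-5.25 E0.2289
G1 X-2.25 Y-8.73 E0.4581
G1 X2.50 Y-10.00 E0.6871
G1 X7.25 Y-8.73 E0.9160
G1 X10.73 Y-5.25 E1.1452
G1 X12.00 Y-0.50 E1.3741
G1 X10.73 Y4.25 E1.6031
G1 X7.25 Y7.73 E1.8322
G1 X2.50 Y9.00 E2.0612
G1 X-2.25 Y7.73 E2.2901
G1 X-5.73 Y4.25 E2.5193
G1 X-7.00 Y-0.50 E2.7482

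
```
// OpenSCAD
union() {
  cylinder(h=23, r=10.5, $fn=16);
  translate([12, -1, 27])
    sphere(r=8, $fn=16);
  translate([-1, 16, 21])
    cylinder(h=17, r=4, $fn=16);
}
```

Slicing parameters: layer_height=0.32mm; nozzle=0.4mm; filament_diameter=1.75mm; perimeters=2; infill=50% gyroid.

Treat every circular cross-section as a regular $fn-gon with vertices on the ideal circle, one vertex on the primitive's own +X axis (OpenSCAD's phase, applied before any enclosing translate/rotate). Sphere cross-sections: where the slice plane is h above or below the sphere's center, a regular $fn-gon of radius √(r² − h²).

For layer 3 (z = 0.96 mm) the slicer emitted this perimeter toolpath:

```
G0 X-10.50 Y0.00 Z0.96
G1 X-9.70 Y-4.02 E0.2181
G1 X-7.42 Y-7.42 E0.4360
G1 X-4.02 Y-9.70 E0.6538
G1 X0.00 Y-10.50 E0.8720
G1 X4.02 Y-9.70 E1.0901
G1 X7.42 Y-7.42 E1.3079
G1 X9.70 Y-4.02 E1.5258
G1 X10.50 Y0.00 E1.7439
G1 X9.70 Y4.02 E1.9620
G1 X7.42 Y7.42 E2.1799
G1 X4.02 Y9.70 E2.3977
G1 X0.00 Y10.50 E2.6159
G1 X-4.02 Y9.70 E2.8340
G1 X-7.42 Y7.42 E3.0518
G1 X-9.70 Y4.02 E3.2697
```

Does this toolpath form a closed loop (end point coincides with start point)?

Start point (G0): (-10.50, 0.00). End point (last G1): the path does not return to the start — open.

no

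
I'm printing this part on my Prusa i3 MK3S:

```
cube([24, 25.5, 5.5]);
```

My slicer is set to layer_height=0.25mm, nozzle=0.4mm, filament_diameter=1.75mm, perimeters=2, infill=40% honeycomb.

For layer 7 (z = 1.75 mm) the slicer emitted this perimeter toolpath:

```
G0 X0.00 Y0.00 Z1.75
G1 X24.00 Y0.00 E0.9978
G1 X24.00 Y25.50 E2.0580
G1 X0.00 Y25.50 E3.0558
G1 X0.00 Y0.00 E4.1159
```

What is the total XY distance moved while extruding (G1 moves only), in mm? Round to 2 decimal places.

Sum the Euclidean lengths of each G1 segment: total = 99.00 mm.

99.00 mm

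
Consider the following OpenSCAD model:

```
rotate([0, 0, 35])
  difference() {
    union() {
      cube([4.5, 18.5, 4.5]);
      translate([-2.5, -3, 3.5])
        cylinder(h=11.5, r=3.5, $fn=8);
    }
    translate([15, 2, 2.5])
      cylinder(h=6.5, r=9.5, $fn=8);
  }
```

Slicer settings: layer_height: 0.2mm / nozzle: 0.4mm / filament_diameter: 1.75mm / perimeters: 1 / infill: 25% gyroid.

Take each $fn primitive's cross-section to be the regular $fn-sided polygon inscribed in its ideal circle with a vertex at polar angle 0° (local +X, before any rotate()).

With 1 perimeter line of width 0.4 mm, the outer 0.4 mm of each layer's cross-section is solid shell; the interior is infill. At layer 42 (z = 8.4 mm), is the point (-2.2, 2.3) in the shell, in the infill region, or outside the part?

At z = 8.4 mm: the cube is not intersected at this z (z outside [0, 4.5]); the cylinder at (-2.5, -3): section is a regular 8-gon, circumradius r=3.5; Combining (union): only the r=3.5 cylinder at (-2.5, -3) is present, so the union is just that shape — 1 connected region; the r=9.5 cylinder at (15, 2) gives a regular 8-gon of circumradius 9.5 (constant along its height); Subtracting the remaining from the first: starting from the result so far, the r=9.5 cylinder at (15, 2) misses the remaining region (no effect) — 1 connected region; (whole slice rotated 35° about Z — lengths, areas and connectivity unchanged). Overall, the cross-section is a single solid region. Undo the 35° rotation: the query point maps to (-0.483, 3.146) in the un-rotated model frame. The nearest boundary edge runs (-2.50, 0.50)→(-0.03, -0.53); distance from the point to it = 3.22 mm. The point is not inside any of the regions above, so it lies outside the cross-section (3.22 mm from the nearest boundary).

outside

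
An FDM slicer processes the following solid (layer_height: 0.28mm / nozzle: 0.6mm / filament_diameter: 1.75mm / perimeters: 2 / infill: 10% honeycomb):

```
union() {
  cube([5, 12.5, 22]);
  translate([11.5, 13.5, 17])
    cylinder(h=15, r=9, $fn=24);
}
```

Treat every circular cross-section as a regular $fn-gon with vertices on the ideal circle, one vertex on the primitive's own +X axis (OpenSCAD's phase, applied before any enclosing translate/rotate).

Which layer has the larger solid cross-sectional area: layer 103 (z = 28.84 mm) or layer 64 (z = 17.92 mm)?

layer 64 (z = 17.92 mm)

Layer 103 (z = 28.84): the cube does not reach this height (z outside [0, 22]); the r=9 cylinder at (11.5, 13.5) gives a regular 24-gon of circumradius 9 (constant along its height) (area = (24/2)·9.000²·sin(360°/24) = 251.57 mm²); Combining (union): only the r=9 cylinder at (11.5, 13.5) is present, so the union is just that shape — area = 251.57 mm². So its area = 251.57 mm². Layer 64 (z = 17.92): the cube is present — its section is the full 5×12.5 rectangle (area 62.50 mm²); the r=9 cylinder at (11.5, 13.5) gives a regular 24-gon of circumradius 9 (constant along its height) (area = (24/2)·9.000²·sin(360°/24) = 251.57 mm²); Merging all regions: the regions partially overlap — summed areas 314.07 mm² minus the doubly-counted overlap 7.91 mm² gives 306.16 mm² — area = 306.16 mm². So its area = 306.16 mm². Layer 64 is larger (306.16 vs 251.57 mm²).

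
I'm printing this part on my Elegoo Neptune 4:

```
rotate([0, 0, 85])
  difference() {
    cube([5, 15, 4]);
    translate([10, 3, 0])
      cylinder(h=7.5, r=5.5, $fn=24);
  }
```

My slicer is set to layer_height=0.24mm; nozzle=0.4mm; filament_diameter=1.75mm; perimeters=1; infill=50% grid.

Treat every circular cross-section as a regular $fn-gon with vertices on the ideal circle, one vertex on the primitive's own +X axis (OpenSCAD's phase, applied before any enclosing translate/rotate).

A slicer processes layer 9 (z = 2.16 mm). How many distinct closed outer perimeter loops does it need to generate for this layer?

1

At z = 2.16 mm: the cube is present — its section is the full 5×15 rectangle; the r=5.5 cylinder at (10, 3) contributes a regular 24-gon of circumradius 5.5; After the difference (first − rest): starting from the 5×15 cube, the r=5.5 cylinder at (10, 3) partially overlaps it — only the 1.39 mm² overlap (of its 93.95 mm²) is removed, clipping the outline — 1 connected region; (rotated 85° about Z; rotation is an isometry so areas/perimeters/island counts are preserved). The result has 1 disconnected region.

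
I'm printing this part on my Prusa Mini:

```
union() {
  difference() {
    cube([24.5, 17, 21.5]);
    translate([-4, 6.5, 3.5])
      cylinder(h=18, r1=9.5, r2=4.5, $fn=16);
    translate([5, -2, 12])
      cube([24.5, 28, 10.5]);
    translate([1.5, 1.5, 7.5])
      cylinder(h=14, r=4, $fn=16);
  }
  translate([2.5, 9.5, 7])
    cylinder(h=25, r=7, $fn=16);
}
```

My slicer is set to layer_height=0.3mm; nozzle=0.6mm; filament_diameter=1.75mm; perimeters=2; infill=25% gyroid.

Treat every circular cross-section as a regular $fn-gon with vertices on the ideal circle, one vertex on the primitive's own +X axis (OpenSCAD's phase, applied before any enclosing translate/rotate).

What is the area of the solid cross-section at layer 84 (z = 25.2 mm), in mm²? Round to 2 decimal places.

At z = 25.2 mm: the cube is absent (z outside [0, 21.5]); the cone at (-4, 6.5) does not reach this height (z outside [3.5, 21.5]); the cube at (5, -2) is not intersected at this z (z outside [12, 22.5]); the cylinder at (1.5, 1.5) is not intersected at this z (z outside [7.5, 21.5]); Subtracting the remaining from the first: the first operand is absent here, so nothing remains; the cylinder at (2.5, 9.5): section is a regular 16-gon, circumradius r=7 (area = (16/2)·7.000²·sin(360°/16) = 150.01 mm²); Combining (union): only the r=7 cylinder at (2.5, 9.5) is present, so the union is just that shape — area = 150.01 mm². Overall, the cross-section is a single solid region. Net area = 150.01 mm².

150.01 mm²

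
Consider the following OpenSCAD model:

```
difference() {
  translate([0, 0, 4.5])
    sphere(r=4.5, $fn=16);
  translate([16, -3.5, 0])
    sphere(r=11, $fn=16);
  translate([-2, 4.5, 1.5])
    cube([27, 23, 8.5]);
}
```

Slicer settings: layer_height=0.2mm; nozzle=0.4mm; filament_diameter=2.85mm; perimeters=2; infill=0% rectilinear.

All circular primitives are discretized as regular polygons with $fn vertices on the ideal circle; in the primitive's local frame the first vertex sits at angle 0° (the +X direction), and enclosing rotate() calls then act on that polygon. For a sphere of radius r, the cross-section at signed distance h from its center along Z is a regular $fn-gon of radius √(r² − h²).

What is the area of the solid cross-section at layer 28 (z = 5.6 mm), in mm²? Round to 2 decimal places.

58.29 mm²

At z = 5.6 mm: the sphere: section is a regular 16-gon, circumradius = √(r²−h²) = √(4.5²−1.1²) = 4.363 (area = (16/2)·4.363²·sin(360°/16) = 58.29 mm²); the sphere at (16, -3.5): section is a regular 16-gon, circumradius = √(r²−h²) = √(11²−5.6²) = 9.468 (area = (16/2)·9.468²·sin(360°/16) = 274.43 mm²); the cube at (-2, 4.5) (footprint 27×23) is included at this height (area 621.00 mm²); Taking the first minus the rest: starting from the r=4.5 sphere (58.29 mm²), the r=11 sphere at (16, -3.5) misses the remaining region (no effect); the 27×23 cube at (-2, 4.5) misses the remaining region (no effect) — area = 58.29 mm². Overall, the cross-section is a single solid region. Net area = 58.29 mm².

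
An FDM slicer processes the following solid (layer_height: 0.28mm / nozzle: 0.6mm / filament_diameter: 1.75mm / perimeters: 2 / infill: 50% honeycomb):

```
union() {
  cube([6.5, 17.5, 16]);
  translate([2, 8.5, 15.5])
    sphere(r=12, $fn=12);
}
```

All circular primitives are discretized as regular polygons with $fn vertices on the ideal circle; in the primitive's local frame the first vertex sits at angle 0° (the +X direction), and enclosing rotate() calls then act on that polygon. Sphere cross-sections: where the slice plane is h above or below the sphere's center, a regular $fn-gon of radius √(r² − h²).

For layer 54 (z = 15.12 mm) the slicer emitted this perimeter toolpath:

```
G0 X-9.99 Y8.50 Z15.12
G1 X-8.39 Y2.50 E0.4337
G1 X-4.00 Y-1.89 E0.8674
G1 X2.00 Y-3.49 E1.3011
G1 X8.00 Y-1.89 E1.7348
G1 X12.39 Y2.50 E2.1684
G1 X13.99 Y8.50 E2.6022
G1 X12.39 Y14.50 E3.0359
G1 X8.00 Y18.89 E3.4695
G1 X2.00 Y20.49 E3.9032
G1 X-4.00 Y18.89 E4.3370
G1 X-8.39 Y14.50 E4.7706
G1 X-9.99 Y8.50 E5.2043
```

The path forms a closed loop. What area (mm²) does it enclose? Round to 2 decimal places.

431.66 mm²

Apply the shoelace formula to the sequence of (X, Y) vertices; enclosed area = 431.66 mm².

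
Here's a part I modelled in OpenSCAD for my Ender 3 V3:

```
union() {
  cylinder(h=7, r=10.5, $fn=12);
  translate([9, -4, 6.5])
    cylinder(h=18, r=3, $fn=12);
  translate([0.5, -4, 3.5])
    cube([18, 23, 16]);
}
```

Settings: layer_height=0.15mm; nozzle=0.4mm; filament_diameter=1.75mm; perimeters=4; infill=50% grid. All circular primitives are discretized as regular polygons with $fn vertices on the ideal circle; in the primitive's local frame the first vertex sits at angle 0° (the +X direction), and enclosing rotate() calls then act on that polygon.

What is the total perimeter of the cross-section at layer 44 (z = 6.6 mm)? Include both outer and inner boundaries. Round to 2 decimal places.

At z = 6.6 mm: the cylinder: section is a regular 12-gon, circumradius r=10.5 (perimeter = 2·12·10.500·sin(180°/12) = 65.22 mm); the r=3 cylinder at (9, -4) gives a regular 12-gon of circumradius 3 (constant along its height) (perimeter = 2·12·3.000·sin(180°/12) = 18.63 mm); the cube at (0.5, -4) is present — its section is the full 18×23 rectangle (perimeter 82.00 mm); Merging all regions: the regions partially overlap (shared area 134.83 mm²), so the edge portions inside another operand are dropped and the merged outline is re-measured after clipping — boundary = 104.16 mm. Overall, the cross-section is a single solid region. Total boundary length (outer) = 104.16 mm.

104.16 mm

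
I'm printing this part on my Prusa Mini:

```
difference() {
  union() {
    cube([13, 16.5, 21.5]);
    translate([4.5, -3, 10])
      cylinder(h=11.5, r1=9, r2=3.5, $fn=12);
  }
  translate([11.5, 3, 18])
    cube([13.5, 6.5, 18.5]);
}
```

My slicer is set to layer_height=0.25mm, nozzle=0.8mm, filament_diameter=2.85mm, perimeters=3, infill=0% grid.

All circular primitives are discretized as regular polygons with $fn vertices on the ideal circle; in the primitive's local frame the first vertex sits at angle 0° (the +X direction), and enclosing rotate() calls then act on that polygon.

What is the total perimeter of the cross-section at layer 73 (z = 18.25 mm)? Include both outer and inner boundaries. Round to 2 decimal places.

76.46 mm

At z = 18.25 mm: the 13×16.5 cube contributes its full rectangle (perimeter 59.00 mm); the cone at (4.5, -3): at t=0.717 of its height the radius interpolates to r₁+(r₂−r₁)t = 5.054, giving a regular 12-gon of that circumradius (perimeter = 2·12·5.054·sin(180°/12) = 31.40 mm); Combining (union): the regions partially overlap (shared area 10.57 mm²), so the edge portions inside another operand are dropped and the merged outline is re-measured after clipping — boundary = 73.46 mm; the cube at (11.5, 3) (footprint 13.5×6.5) is included at this height (perimeter 40.00 mm); Taking the first minus the rest: starting from the result so far, the 13.5×6.5 cube at (11.5, 3) partially overlaps it — only the 9.75 mm² overlap (of its 87.75 mm²) is removed, clipping the outline — boundary = 76.46 mm. Overall, the cross-section is a single solid region. Total boundary length (outer) = 76.46 mm.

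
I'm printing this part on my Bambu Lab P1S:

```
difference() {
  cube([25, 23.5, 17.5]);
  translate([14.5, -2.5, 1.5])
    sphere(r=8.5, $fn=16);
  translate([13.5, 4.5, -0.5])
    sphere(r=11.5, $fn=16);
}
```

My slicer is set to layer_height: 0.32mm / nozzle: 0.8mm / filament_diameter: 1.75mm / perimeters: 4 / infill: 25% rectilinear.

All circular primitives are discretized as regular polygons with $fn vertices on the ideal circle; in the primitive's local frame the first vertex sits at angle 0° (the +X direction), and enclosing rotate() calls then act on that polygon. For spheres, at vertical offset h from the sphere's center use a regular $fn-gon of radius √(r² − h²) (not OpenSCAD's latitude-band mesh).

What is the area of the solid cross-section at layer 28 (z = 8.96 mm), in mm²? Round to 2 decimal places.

At z = 8.96 mm: the cube is present — its section is the full 25×23.5 rectangle (area 587.50 mm²); the r=8.5 sphere at (14.5, -2.5) slices to a regular 16-gon of circumradius 4.074 (√(r²−h²) with h=7.46 from center) (area = (16/2)·4.074²·sin(360°/16) = 50.82 mm²); the r=11.5 sphere at (13.5, 4.5) slices to a regular 16-gon of circumradius 6.539 (√(r²−h²) with h=9.46 from center) (area = (16/2)·6.539²·sin(360°/16) = 130.90 mm²); Taking the first minus the rest: starting from the 25×23.5 cube (587.50 mm²), the r=8.5 sphere at (14.5, -2.5) partially overlaps it — only the 6.70 mm² overlap (of its 50.82 mm²) is removed, clipping the outline; the r=11.5 sphere at (13.5, 4.5) partially overlaps it — only the 111.71 mm² overlap (of its 130.90 mm²) is removed, clipping the outline — area = 469.10 mm². Overall, the cross-section is a single solid region. Net area = 469.10 mm².

469.10 mm²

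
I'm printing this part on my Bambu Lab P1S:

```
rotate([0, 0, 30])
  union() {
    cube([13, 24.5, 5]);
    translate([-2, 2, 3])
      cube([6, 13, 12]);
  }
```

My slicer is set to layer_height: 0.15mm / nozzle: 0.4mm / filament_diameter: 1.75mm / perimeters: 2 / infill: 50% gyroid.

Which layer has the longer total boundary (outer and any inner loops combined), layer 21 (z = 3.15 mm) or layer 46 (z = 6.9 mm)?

Layer 21 (z = 3.15): the cube is present — its section is the full 13×24.5 rectangle (perimeter 75.00 mm); the cube at (-2, 2) (footprint 6×13) is included at this height (perimeter 38.00 mm); Taking the union: the regions partially overlap (shared area 52.00 mm²), so the edge portions inside another operand are dropped and the merged outline is re-measured after clipping — boundary = 79.00 mm; (whole slice rotated 30° about Z — lengths, areas and connectivity unchanged). So its perimeter = 79.00 mm. Layer 46 (z = 6.9): the cube is not intersected at this z (z outside [0, 5]); the cube at (-2, 2) is present — its section is the full 6×13 rectangle (perimeter 38.00 mm); Taking the union: only the 6×13 cube at (-2, 2) is present, so the union is just that shape — boundary = 38.00 mm; (whole slice rotated 30° about Z — lengths, areas and connectivity unchanged). So its perimeter = 38.00 mm. Layer 21 is larger (79.00 vs 38.00 mm).

layer 21 (z = 3.15 mm)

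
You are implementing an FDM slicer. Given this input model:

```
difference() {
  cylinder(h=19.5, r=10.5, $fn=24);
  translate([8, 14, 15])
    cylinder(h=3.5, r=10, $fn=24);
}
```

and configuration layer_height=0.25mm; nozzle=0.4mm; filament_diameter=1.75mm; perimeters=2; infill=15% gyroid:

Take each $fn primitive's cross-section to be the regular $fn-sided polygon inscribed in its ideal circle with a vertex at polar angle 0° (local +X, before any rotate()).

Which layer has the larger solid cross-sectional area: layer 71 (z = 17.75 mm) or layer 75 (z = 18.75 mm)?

Layer 71 (z = 17.75): the cylinder: section is a regular 24-gon, circumradius r=10.5 (area = (24/2)·10.500²·sin(360°/24) = 342.42 mm²); the cylinder at (8, 14): section is a regular 24-gon, circumradius r=10 (area = (24/2)·10.000²·sin(360°/24) = 310.58 mm²); After the difference (first − rest): starting from the r=10.5 cylinder (342.42 mm²), the r=10 cylinder at (8, 14) partially overlaps it — only the 36.19 mm² overlap (of its 310.58 mm²) is removed, clipping the outline — area = 306.22 mm². So its area = 306.22 mm². Layer 75 (z = 18.75): the r=10.5 cylinder gives a regular 24-gon of circumradius 10.5 (constant along its height) (area = (24/2)·10.500²·sin(360°/24) = 342.42 mm²); the cylinder at (8, 14) is not intersected at this z (z outside [15, 18.5]); Subtracting the remaining from the first: none of the subtracted shapes is present at this height, so the r=10.5 cylinder is unchanged — area = 342.42 mm². So its area = 342.42 mm². Layer 75 is larger (342.42 vs 306.22 mm²).

layer 75 (z = 18.75 mm)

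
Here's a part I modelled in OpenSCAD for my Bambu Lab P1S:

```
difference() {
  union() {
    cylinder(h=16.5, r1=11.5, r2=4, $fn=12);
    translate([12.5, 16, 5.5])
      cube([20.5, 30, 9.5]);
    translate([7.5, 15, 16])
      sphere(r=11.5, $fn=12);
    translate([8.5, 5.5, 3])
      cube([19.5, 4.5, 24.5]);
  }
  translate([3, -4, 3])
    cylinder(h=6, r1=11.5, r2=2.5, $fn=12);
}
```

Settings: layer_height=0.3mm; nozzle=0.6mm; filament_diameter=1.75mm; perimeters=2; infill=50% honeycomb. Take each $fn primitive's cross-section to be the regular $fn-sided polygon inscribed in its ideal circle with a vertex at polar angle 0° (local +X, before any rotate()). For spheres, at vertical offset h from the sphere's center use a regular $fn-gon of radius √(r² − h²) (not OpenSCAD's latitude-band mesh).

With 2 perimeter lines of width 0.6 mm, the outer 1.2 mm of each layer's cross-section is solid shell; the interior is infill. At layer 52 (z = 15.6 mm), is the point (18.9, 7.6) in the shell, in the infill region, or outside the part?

At z = 15.6 mm: the cone: at t=0.945 of its height the radius interpolates to r₁+(r₂−r₁)t = 4.409, giving a regular 12-gon of that circumradius; the cube at (12.5, 16) does not reach this height (z outside [5.5, 15]); the sphere at (7.5, 15): section is a regular 12-gon, circumradius = √(r²−h²) = √(11.5²−0.4²) = 11.493; the cube at (8.5, 5.5) (footprint 19.5×4.5) is included at this height; Taking the union: the regions partially overlap (shared area 33.32 mm²), so overlapping operands fuse into one piece — 2 connected regions; the cone at (3, -4) does not reach this height (z outside [3, 9]); Subtracting the remaining from the first: none of the subtracted shapes is present at this height, so the result so far is unchanged — 2 connected regions. Overall, the cross-section has 2 separate islands. The nearest boundary edge runs (28.00, 5.50)→(13.70, 5.50); distance from the point to it = 2.10 mm. (Shell/infill is judged within the island containing the point — the largest one.) The point is inside the cross-section and 2.10 mm from the nearest boundary — more than the 1.2 mm shell width (2 × 0.6), so it's in the infill interior.

infill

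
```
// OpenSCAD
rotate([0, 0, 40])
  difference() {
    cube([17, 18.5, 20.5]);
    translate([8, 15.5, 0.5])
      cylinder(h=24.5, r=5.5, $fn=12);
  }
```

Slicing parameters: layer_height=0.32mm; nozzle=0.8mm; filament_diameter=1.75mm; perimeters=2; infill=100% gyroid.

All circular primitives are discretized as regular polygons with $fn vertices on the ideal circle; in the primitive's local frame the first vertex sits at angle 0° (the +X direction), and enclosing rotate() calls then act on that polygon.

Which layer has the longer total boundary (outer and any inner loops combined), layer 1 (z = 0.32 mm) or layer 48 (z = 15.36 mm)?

layer 48 (z = 15.36 mm)

Layer 1 (z = 0.32): the cube is present — its section is the full 17×18.5 rectangle (perimeter 71.00 mm); the cylinder at (8, 15.5) is absent (z outside [0.5, 25]); Taking the first minus the rest: none of the subtracted shapes is present at this height, so the 17×18.5 cube is unchanged — boundary = 71.00 mm; (whole slice rotated 40° about Z — lengths, areas and connectivity unchanged). So its perimeter = 71.00 mm. Layer 48 (z = 15.36): the cube is present — its section is the full 17×18.5 rectangle (perimeter 71.00 mm); the r=5.5 cylinder at (8, 15.5) gives a regular 12-gon of circumradius 5.5 (constant along its height) (perimeter = 2·12·5.500·sin(180°/12) = 34.16 mm); Taking the first minus the rest: starting from the 17×18.5 cube, the r=5.5 cylinder at (8, 15.5) partially overlaps it — only the 75.92 mm² overlap (of its 90.75 mm²) is removed, clipping the outline — boundary = 85.46 mm; (whole slice rotated 40° about Z — lengths, areas and connectivity unchanged). So its perimeter = 85.46 mm. Layer 48 is larger (85.46 vs 71.00 mm).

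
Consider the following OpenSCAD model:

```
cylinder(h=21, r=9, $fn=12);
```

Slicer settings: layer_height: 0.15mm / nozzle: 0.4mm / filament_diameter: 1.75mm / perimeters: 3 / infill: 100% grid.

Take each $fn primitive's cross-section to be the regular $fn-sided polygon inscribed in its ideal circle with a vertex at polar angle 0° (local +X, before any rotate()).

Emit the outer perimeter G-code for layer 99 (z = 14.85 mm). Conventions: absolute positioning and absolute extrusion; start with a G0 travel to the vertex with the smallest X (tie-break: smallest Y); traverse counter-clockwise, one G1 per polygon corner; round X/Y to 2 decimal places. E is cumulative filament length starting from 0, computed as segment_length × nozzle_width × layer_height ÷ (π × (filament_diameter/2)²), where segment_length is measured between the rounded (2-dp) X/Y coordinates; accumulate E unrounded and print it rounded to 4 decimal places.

G0 X-9.00 Y0.00 Z14.85
G1 X-7.79 Y-4.50 E0.1162
G1 X-4.50 Y-7.79 E0.2323
G1 X0.00 Y-9.00 E0.3485
G1 X4.50 Y-7.79 E0.4648
G1 X7.79 Y-4.50 E0.5808
G1 X9.00 Y0.00 E0.6971
G1 X7.79 Y4.50 E0.8133
G1 X4.50 Y7.79 E0.9294
G1 X0.00 Y9.00 E1.0456
G1 X-4.50 Y7.79 E1.1619
G1 X-7.79 Y4.50 E1.2779
G1 X-9.00 Y0.00 E1.3942

At z = 14.85 mm: the r=9 cylinder gives a regular 12-gon of circumradius 9 (constant along its height). The outline is a single polygon with 12 vertices. Extrusion per mm of travel: 0.4 × 0.15 / (π × 0.875²) = 0.024945. Accumulating E over each segment gives final E = 1.3942.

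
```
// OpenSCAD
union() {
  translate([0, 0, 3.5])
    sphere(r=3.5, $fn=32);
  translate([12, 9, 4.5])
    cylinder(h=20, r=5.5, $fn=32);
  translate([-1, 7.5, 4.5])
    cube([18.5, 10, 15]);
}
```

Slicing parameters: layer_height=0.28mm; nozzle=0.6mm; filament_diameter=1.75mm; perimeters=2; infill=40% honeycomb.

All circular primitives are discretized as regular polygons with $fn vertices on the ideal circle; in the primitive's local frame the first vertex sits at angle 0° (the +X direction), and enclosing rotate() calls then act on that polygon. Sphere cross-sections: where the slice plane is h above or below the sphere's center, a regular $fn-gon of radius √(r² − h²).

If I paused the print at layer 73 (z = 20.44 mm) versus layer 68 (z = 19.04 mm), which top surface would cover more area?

layer 68 (z = 19.04 mm)

Layer 73 (z = 20.44): the sphere does not reach this height (|z−center|=16.940 > r=3.5); the cylinder at (12, 9): section is a regular 32-gon, circumradius r=5.5 (area = (32/2)·5.500²·sin(360°/32) = 94.42 mm²); the cube at (-1, 7.5) does not reach this height (z outside [4.5, 19.5]); Taking the union: only the r=5.5 cylinder at (12, 9) is present, so the union is just that shape — area = 94.42 mm². So its area = 94.42 mm². Layer 68 (z = 19.04): the sphere is not intersected at this z (|z−center|=15.540 > r=3.5); the cylinder at (12, 9): section is a regular 32-gon, circumradius r=5.5 (area = (32/2)·5.500²·sin(360°/32) = 94.42 mm²); the cube at (-1, 7.5) is present — its section is the full 18.5×10 rectangle (area 185.00 mm²); Combining (union): the regions partially overlap — summed areas 279.42 mm² minus the doubly-counted overlap 63.45 mm² gives 215.97 mm² — area = 215.97 mm². So its area = 215.97 mm². Layer 68 is larger (215.97 vs 94.42 mm²).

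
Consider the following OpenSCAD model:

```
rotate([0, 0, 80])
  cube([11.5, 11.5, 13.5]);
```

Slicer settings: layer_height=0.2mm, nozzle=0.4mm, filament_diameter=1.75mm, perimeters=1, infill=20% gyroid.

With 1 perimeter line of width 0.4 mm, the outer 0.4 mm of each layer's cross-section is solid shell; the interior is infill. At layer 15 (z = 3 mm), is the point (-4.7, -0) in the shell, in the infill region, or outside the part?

outside

At z = 3 mm: the cube is present — its section is the full 11.5×11.5 rectangle; (whole slice rotated 80° about Z — lengths, areas and connectivity unchanged). Overall, the cross-section is a single solid region. Undo the 80° rotation: the query point maps to (-0.816, 4.629) in the un-rotated model frame. The nearest boundary edge runs (0.00, 11.50)→(0.00, 0.00); distance from the point to it = 0.82 mm. The point is not inside any of the regions above, so it lies outside the cross-section (0.82 mm from the nearest boundary).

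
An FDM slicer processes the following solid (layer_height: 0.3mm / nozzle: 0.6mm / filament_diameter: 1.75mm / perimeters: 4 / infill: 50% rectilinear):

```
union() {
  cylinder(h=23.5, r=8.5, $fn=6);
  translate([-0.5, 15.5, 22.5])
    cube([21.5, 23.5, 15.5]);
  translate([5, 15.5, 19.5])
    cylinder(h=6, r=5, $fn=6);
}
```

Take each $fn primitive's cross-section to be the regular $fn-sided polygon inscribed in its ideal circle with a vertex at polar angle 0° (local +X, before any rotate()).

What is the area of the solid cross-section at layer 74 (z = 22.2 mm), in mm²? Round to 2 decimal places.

At z = 22.2 mm: the r=8.5 cylinder gives a regular 6-gon of circumradius 8.5 (constant along its height) (area = (6/2)·8.500²·sin(360°/6) = 187.71 mm²); the cube at (-0.5, 15.5) is not intersected at this z (z outside [22.5, 38]); the cylinder at (5, 15.5): section is a regular 6-gon, circumradius r=5 (area = (6/2)·5.000²·sin(360°/6) = 64.95 mm²); Merging all regions: the 2 present regions are separate (no shared area or edge), so areas and boundary lengths simply add and each stays a separate island — area = 252.66 mm². Overall, the cross-section has 2 separate islands. Net area = 252.66 mm².

252.66 mm²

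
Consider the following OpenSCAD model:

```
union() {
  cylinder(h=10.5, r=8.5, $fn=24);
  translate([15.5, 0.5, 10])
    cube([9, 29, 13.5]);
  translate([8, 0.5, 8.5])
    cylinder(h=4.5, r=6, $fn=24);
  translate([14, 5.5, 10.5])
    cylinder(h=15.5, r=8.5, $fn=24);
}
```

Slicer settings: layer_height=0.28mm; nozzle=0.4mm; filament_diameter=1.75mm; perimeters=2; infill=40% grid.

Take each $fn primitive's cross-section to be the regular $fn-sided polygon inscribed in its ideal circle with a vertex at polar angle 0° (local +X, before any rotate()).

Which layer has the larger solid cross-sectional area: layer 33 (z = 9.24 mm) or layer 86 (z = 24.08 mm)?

Layer 33 (z = 9.24): the r=8.5 cylinder contributes a regular 24-gon of circumradius 8.5 (area = (24/2)·8.500²·sin(360°/24) = 224.40 mm²); the cube at (15.5, 0.5) is not intersected at this z (z outside [10, 23.5]); the r=6 cylinder at (8, 0.5) contributes a regular 24-gon of circumradius 6 (area = (24/2)·6.000²·sin(360°/24) = 111.81 mm²); the cylinder at (14, 5.5) is absent (z outside [10.5, 26]); Merging all regions: the regions partially overlap — summed areas 336.21 mm² minus the doubly-counted overlap 52.34 mm² gives 283.87 mm² — area = 283.87 mm². So its area = 283.87 mm². Layer 86 (z = 24.08): the cylinder is absent (z outside [0, 10.5]); the cube at (15.5, 0.5) is not intersected at this z (z outside [10, 23.5]); the cylinder at (8, 0.5) does not reach this height (z outside [8.5, 13]); the cylinder at (14, 5.5): section is a regular 24-gon, circumradius r=8.5 (area = (24/2)·8.500²·sin(360°/24) = 224.40 mm²); Combining (union): only the r=8.5 cylinder at (14, 5.5) is present, so the union is just that shape — area = 224.40 mm². So its area = 224.40 mm². Layer 33 is larger (283.87 vs 224.40 mm²).

layer 33 (z = 9.24 mm)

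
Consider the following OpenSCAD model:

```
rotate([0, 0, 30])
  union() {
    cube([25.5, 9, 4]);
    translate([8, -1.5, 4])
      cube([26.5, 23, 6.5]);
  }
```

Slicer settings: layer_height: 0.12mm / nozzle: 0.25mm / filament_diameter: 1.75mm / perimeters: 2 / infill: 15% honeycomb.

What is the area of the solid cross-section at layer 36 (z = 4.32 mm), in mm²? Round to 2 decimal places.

At z = 4.32 mm: the cube is absent (z outside [0, 4]); the 26.5×23 cube at (8, -1.5) contributes its full rectangle (area 609.50 mm²); Merging all regions: only the 26.5×23 cube at (8, -1.5) is present, so the union is just that shape — area = 609.50 mm²; (whole slice rotated 30° about Z — lengths, areas and connectivity unchanged). Overall, the cross-section is a single solid region. Net area = 609.50 mm².

609.50 mm²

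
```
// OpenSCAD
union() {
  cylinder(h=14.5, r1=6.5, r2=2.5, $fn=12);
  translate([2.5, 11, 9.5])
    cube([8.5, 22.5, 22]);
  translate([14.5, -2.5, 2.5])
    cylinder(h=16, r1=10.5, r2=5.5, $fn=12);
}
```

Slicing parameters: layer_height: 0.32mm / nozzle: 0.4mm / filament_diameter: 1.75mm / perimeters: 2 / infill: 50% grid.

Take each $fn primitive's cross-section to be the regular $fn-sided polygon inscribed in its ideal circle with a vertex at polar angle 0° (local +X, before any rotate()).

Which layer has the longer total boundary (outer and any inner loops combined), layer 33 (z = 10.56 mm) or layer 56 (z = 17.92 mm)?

Layer 33 (z = 10.56): the cone contributes a regular 12-gon of circumradius 3.587 (interpolated between r1=6.5 and r2=2.5 at t=0.728) (perimeter = 2·12·3.587·sin(180°/12) = 22.28 mm); the cube at (2.5, 11) is present — its section is the full 8.5×22.5 rectangle (perimeter 62.00 mm); the cone at (14.5, -2.5) (r1=10.5→r2=5.5) has section circumradius 7.981 here — a regular 12-gon (perimeter = 2·12·7.981·sin(180°/12) = 49.58 mm); Taking the union: the 3 present regions are separate (no shared area or edge), so areas and boundary lengths simply add and each stays a separate island — boundary = 133.86 mm. So its perimeter = 133.86 mm. Layer 56 (z = 17.92): the cone is absent (z outside [0, 14.5]); the cube at (2.5, 11) (footprint 8.5×22.5) is included at this height (perimeter 62.00 mm); the cone at (14.5, -2.5) (r1=10.5→r2=5.5) has section circumradius 5.681 here — a regular 12-gon (perimeter = 2·12·5.681·sin(180°/12) = 35.29 mm); Combining (union): the 2 present regions are separate (no shared area or edge), so areas and boundary lengths simply add and each stays a separate island — boundary = 97.29 mm. So its perimeter = 97.29 mm. Layer 33 is larger (133.86 vs 97.29 mm).

layer 33 (z = 10.56 mm)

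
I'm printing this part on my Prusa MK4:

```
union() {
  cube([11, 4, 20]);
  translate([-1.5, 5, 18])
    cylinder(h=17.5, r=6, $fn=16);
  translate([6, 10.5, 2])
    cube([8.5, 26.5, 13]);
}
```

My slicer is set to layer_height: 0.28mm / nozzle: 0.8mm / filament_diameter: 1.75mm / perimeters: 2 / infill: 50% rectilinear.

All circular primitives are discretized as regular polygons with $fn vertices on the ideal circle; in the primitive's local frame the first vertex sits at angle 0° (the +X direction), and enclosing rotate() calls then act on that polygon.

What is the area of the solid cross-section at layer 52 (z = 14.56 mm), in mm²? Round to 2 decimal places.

269.25 mm²

At z = 14.56 mm: the cube (footprint 11×4) is included at this height (area 44.00 mm²); the cylinder at (-1.5, 5) does not reach this height (z outside [18, 35.5]); the cube at (6, 10.5) is present — its section is the full 8.5×26.5 rectangle (area 225.25 mm²); Merging all regions: the 2 present regions are separate (no shared area or edge), so areas and boundary lengths simply add and each stays a separate island — area = 269.25 mm². Overall, the cross-section has 2 separate islands. Net area = 269.25 mm².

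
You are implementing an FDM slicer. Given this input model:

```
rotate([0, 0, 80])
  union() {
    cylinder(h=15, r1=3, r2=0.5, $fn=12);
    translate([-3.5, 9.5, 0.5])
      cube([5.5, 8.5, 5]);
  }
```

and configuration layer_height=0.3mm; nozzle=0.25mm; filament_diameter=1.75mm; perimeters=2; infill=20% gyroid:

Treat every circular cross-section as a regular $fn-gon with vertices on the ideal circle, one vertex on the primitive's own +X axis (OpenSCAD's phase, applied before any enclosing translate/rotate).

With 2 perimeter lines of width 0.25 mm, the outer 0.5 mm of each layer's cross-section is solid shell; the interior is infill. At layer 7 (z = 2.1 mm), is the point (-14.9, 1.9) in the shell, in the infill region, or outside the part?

At z = 2.1 mm: the cone: at t=0.140 of its height the radius interpolates to r₁+(r₂−r₁)t = 2.650, giving a regular 12-gon of that circumradius; the cube at (-3.5, 9.5) is present — its section is the full 5.5×8.5 rectangle; Taking the union: the 2 present regions are separate (no shared area or edge), so areas and boundary lengths simply add and each stays a separate island — 2 connected regions; (whole slice rotated 80° about Z — lengths, areas and connectivity unchanged). Overall, the cross-section has 2 separate islands. Undo the 80° rotation: the query point maps to (-0.716, 15.004) in the un-rotated model frame. The nearest boundary edge runs (2.00, 18.00)→(2.00, 9.50); distance from the point to it = 2.72 mm. (Shell/infill is judged within the island containing the point — the largest one.) The point is inside the cross-section and 2.72 mm from the nearest boundary — more than the 0.5 mm shell width (2 × 0.25), so it's in the infill interior.

infill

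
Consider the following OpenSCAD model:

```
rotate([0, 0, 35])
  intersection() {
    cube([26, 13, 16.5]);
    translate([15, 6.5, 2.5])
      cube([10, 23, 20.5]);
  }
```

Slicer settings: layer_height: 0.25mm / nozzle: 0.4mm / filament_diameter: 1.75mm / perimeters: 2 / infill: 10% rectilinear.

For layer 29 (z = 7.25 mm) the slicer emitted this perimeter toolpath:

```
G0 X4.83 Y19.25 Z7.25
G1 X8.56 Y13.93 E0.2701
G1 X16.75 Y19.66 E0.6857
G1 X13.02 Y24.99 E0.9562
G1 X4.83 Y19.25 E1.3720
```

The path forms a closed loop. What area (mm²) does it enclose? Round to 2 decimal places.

Apply the shoelace formula to the sequence of (X, Y) vertices; enclosed area = 65.00 mm².

65.00 mm²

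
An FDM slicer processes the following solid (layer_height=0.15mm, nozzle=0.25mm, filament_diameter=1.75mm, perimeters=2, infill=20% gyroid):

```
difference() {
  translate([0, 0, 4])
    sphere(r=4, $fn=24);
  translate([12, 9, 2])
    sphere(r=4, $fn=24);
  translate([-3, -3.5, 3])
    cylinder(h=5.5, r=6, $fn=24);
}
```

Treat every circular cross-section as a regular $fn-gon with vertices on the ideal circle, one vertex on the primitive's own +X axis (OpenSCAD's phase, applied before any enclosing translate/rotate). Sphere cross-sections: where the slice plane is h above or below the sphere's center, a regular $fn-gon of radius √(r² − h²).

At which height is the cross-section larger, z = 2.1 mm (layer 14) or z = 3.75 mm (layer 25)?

layer 14 (z = 2.1 mm)

Layer 14 (z = 2.1): the r=4 sphere slices to a regular 24-gon of circumradius 3.520 (√(r²−h²) with h=1.9 from center) (area = (24/2)·3.520²·sin(360°/24) = 38.48 mm²); the r=4 sphere at (12, 9) slices to a regular 24-gon of circumradius 3.999 (√(r²−h²) with h=0.1 from center) (area = (24/2)·3.999²·sin(360°/24) = 49.66 mm²); the cylinder at (-3, -3.5) is not intersected at this z (z outside [3, 8.5]); Taking the first minus the rest: starting from the r=4 sphere (38.48 mm²), the r=4 sphere at (12, 9) misses the remaining region (no effect) — area = 38.48 mm². So its area = 38.48 mm². Layer 25 (z = 3.75): the sphere: section is a regular 24-gon, circumradius = √(r²−h²) = √(4²−0.25²) = 3.992 (area = (24/2)·3.992²·sin(360°/24) = 49.50 mm²); the r=4 sphere at (12, 9) contributes a regular 24-gon of circumradius √(4²−1.75²) = 3.597 (area = (24/2)·3.597²·sin(360°/24) = 40.18 mm²); the cylinder at (-3, -3.5): section is a regular 24-gon, circumradius r=6 (area = (24/2)·6.000²·sin(360°/24) = 111.81 mm²); After the difference (first − rest): starting from the r=4 sphere (49.50 mm²), the r=4 sphere at (12, 9) misses the remaining region (no effect); the r=6 cylinder at (-3, -3.5) partially overlaps it — only the 31.74 mm² overlap (of its 111.81 mm²) is removed, clipping the outline — area = 17.75 mm². So its area = 17.75 mm². Layer 14 is larger (38.48 vs 17.75 mm²).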